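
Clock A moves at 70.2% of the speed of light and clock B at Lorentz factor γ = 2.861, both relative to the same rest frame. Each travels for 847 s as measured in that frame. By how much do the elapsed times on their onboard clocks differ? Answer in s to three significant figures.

A: β = 0.702; γ = 1/√(1 − 0.702²) = 1/√0.5072 = 1.404; τ_A = 847/1.404 = 603.2 s.
B: γ = 2.861; τ_B = 847/2.861 = 296.1 s.

|τ_A − τ_B| = 307 s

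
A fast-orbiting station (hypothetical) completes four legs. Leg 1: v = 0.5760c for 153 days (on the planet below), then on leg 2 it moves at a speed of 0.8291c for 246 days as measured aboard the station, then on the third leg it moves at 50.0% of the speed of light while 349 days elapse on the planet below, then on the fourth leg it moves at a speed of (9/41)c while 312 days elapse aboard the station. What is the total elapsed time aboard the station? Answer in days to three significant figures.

τ = 985 days

Leg 1: γ = 1/√(1 − 0.5760²) = 1/√0.6682 = 1.223; τ_1 = 153/1.223 = 125.1 days.
Leg 2: 246 days is already measured aboard the station.
Leg 3: β = 0.500; γ = 1/√(1 − 0.500²) = 1/√0.7500 = 1.155; τ_3 = 349/1.155 = 302.2 days.
Leg 4: 312 days is already measured aboard the station.
Total: 125.1 + 246.0 + 302.2 + 312.0 days.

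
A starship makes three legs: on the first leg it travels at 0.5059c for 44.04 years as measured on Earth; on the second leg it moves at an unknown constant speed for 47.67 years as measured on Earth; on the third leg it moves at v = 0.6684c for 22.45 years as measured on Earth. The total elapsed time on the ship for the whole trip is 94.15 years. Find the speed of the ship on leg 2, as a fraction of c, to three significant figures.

β = 0.561

Leg 1: γ = 1/√(1 − 0.5059²) = 1/√0.7441 = 1.159; τ_1 = 44.04/1.159 = 37.99 years.
Leg 2: speed unknown; τ_2 = 47.67/γ_2.
Leg 3: γ = 1/√(1 − 0.6684²) = 1/√0.5532 = 1.344; τ_3 = 22.45/1.344 = 16.70 years.
Total proper time: 37.99 + τ_2 + 16.70 = 94.15, so τ_2 = 94.15 − 54.69 = 39.46 years.
γ_2 = 47.67/39.46 = 1.208; β = √(1 − 1/γ²) = √0.3147.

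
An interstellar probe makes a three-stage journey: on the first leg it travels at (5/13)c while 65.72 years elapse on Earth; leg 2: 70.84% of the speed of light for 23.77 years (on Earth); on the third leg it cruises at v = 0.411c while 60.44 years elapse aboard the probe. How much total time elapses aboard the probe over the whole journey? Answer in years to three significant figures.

τ = 138 years

Leg 1: γ = 1/√(1 − (5/13)²) = 13/12 ≈ 1.083; τ_1 = 65.72/1.083 = 60.66 years.
Leg 2: β = 0.7084; γ = 1/√(1 − 0.7084²) = 1/√0.4982 = 1.417; τ_2 = 23.77/1.417 = 16.78 years.
Leg 3: 60.44 years is already measured aboard the probe.
Total: 60.66 + 16.78 + 60.44 years.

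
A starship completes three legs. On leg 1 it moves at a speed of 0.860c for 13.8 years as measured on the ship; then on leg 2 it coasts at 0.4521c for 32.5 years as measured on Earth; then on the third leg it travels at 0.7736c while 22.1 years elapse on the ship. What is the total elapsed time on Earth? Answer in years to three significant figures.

Leg 1: γ = 1/√(1 − 0.860²) = 1/√0.2604 = 1.960; Δt_1 = 1.960 × 13.8 = 27.04 years.
Leg 2: 32.5 years is already measured on Earth.
Leg 3: γ = 1/√(1 − 0.7736²) = 1/√0.4015 = 1.578; Δt_3 = 1.578 × 22.1 = 34.88 years.
Total: 27.04 + 32.50 + 34.88 years.

Δt = 94.4 years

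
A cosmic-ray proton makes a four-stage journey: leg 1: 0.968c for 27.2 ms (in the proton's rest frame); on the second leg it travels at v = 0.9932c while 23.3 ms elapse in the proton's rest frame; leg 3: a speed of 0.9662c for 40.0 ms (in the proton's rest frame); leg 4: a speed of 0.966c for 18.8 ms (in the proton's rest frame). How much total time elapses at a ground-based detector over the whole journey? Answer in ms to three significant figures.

Δt = 536 ms

Leg 1: γ = 1/√(1 − 0.968²) = 1/√0.06298 = 3.985; Δt_1 = 3.985 × 27.2 = 108.4 ms.
Leg 2: γ = 1/√(1 − 0.9932²) = 1/√0.01355 = 8.590; Δt_2 = 8.590 × 23.3 = 200.1 ms.
Leg 3: γ = 1/√(1 − 0.9662²) = 1/√0.06646 = 3.879; Δt_3 = 3.879 × 40.0 = 155.2 ms.
Leg 4: γ = 1/√(1 − 0.966²) = 1/√0.06684 = 3.868; Δt_4 = 3.868 × 18.8 = 72.72 ms.
Total: 108.4 + 200.1 + 155.2 + 72.72 ms.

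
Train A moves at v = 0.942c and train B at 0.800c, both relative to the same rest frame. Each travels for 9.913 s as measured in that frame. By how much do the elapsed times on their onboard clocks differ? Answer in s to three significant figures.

A: γ = 1/√(1 − 0.942²) = 1/√0.1126 = 2.980; τ_A = 9.913/2.980 = 3.327 s.
B: γ = 1/√(1 − 0.800²) = 5/3 ≈ 1.667; τ_B = 9.913/1.667 = 5.948 s.

|τ_A − τ_B| = 2.62 s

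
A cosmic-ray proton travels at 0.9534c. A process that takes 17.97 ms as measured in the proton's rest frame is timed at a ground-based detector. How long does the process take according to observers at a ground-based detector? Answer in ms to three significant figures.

γ = 1/√(1 − 0.9534²) = 1/√0.09103 = 3.314
The interval measured in the proton's rest frame is the proper time (both events occur at the same place in that frame); the lab-frame interval is Δt = γτ = 3.314 × 17.97 ms.

Δt = 59.6 ms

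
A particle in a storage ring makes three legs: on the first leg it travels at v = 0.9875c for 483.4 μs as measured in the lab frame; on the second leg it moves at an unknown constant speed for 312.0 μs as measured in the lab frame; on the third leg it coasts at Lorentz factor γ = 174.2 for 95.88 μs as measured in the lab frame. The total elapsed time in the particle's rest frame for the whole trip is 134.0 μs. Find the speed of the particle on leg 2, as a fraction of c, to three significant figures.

Leg 1: γ = 1/√(1 − 0.9875²) = 1/√0.02484 = 6.344; τ_1 = 483.4/6.344 = 76.19 μs.
Leg 2: speed unknown; τ_2 = 312.0/γ_2.
Leg 3: γ = 174.2; τ_3 = 95.88/174.2 = 0.5504 μs.
Total proper time: 76.19 + τ_2 + 0.5504 = 134.0, so τ_2 = 134.0 − 76.74 = 57.26 μs.
γ_2 = 312.0/57.26 = 5.449; β = √(1 − 1/γ²) = √0.9663.

β = 0.983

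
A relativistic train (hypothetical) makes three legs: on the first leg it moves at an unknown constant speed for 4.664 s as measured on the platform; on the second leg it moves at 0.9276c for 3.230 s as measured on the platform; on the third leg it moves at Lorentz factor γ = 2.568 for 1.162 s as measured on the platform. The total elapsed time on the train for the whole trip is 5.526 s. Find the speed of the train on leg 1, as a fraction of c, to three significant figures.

β = 0.559

Leg 1: speed unknown; τ_1 = 4.664/γ_1.
Leg 2: γ = 1/√(1 − 0.9276²) = 1/√0.1396 = 2.677; τ_2 = 3.230/2.677 = 1.207 s.
Leg 3: γ = 2.568; τ_3 = 1.162/2.568 = 0.4525 s.
Total proper time: τ_1 + 1.207 + 0.4525 = 5.526, so τ_1 = 5.526 − 1.659 = 3.867 s.
γ_1 = 4.664/3.867 = 1.206; β = √(1 − 1/γ²) = √0.3126.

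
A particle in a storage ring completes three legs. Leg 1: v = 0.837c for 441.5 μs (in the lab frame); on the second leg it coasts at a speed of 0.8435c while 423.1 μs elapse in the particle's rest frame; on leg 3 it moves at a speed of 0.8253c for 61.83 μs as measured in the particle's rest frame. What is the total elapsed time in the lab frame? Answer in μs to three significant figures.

Leg 1: 441.5 μs is already measured in the lab frame.
Leg 2: γ = 1/√(1 − 0.8435²) = 1/√0.2885 = 1.862; Δt_2 = 1.862 × 423.1 = 787.7 μs.
Leg 3: γ = 1/√(1 − 0.8253²) = 1/√0.3189 = 1.771; Δt_3 = 1.771 × 61.83 = 109.5 μs.
Total: 441.5 + 787.7 + 109.5 μs.

Δt = 1340 μs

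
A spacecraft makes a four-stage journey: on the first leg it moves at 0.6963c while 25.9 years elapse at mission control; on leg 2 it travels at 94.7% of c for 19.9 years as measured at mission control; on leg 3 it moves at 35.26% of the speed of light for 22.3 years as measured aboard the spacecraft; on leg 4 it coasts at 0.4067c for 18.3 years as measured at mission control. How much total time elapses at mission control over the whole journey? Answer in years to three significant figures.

Δt = 87.9 years

Leg 1: 25.9 years is already measured at mission control.
Leg 2: 19.9 years is already measured at mission control.
Leg 3: β = 0.3526; γ = 1/√(1 − 0.3526²) = 1/√0.8757 = 1.069; Δt_3 = 1.069 × 22.3 = 23.83 years.
Leg 4: 18.3 years is already measured at mission control.
Total: 25.90 + 19.90 + 23.83 + 18.30 years.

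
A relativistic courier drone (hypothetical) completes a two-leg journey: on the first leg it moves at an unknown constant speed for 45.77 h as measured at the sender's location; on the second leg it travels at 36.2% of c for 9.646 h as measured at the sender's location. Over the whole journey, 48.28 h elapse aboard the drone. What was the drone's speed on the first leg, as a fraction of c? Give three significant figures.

Leg 1: speed unknown; τ_1 = 45.77/γ_1.
Leg 2: β = 0.362; γ = 1/√(1 − 0.362²) = 1/√0.8690 = 1.073; τ_2 = 9.646/1.073 = 8.992 h.
Total proper time: τ_1 + 8.992 = 48.28, so τ_1 = 48.28 − 8.992 = 39.29 h.
γ_1 = 45.77/39.29 = 1.165; β = √(1 − 1/γ²) = √0.2632.

β = 0.513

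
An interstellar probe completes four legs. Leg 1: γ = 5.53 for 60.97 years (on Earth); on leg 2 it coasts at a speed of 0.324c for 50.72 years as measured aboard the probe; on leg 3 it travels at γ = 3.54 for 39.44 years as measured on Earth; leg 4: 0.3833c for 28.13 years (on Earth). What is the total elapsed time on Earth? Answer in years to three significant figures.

Δt = 182 years

Leg 1: 60.97 years is already measured on Earth.
Leg 2: γ = 1/√(1 − 0.324²) = 1/√0.8950 = 1.057; Δt_2 = 1.057 × 50.72 = 53.61 years.
Leg 3: 39.44 years is already measured on Earth.
Leg 4: 28.13 years is already measured on Earth.
Total: 60.97 + 53.61 + 39.44 + 28.13 years.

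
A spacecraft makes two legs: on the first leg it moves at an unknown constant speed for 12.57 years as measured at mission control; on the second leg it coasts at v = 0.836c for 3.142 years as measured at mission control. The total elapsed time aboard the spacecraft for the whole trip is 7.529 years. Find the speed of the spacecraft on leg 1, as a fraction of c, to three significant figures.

Leg 1: speed unknown; τ_1 = 12.57/γ_1.
Leg 2: γ = 1/√(1 − 0.836²) = 1/√0.3011 = 1.822; τ_2 = 3.142/1.822 = 1.724 years.
Total proper time: τ_1 + 1.724 = 7.529, so τ_1 = 7.529 − 1.724 = 5.805 years.
γ_1 = 12.57/5.805 = 2.165; β = √(1 − 1/γ²) = √0.7867.

β = 0.887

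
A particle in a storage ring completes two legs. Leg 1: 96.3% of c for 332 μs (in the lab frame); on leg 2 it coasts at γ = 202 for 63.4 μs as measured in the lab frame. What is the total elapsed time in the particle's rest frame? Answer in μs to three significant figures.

τ = 89.8 μs

Leg 1: β = 0.963; γ = 1/√(1 − 0.963²) = 1/√0.07263 = 3.711; τ_1 = 332/3.711 = 89.47 μs.
Leg 2: γ = 202; τ_2 = 63.4/202.0 = 0.3139 μs.
Total: 89.47 + 0.3139 μs.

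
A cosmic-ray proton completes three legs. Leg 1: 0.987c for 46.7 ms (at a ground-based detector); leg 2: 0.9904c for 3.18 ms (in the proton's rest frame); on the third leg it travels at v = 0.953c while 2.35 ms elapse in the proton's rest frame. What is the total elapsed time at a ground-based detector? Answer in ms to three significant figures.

Leg 1: 46.7 ms is already measured at a ground-based detector.
Leg 2: γ = 1/√(1 − 0.9904²) = 1/√0.01911 = 7.234; Δt_2 = 7.234 × 3.18 = 23.00 ms.
Leg 3: γ = 1/√(1 − 0.953²) = 1/√0.09179 = 3.301; Δt_3 = 3.301 × 2.35 = 7.757 ms.
Total: 46.70 + 23.00 + 7.757 ms.

Δt = 77.5 ms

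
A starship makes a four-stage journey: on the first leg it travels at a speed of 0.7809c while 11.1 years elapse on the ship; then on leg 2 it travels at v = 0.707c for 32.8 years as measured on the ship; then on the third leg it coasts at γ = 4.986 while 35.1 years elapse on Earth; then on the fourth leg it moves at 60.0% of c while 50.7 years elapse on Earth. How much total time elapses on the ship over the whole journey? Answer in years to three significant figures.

τ = 91.5 years

Leg 1: 11.1 years is already measured on the ship.
Leg 2: 32.8 years is already measured on the ship.
Leg 3: γ = 4.986; τ_3 = 35.1/4.986 = 7.040 years.
Leg 4: β = 0.600; γ = 1/√(1 − 0.600²) = 1/√0.6400 = 1.250; τ_4 = 50.7/1.250 = 40.56 years.
Total: 11.10 + 32.80 + 7.040 + 40.56 years.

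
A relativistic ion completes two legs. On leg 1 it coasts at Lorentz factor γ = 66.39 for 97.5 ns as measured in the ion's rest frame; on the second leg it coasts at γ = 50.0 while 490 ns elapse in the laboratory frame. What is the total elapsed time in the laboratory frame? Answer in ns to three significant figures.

Leg 1: γ = 66.39; Δt_1 = 66.39 × 97.5 = 6473 ns.
Leg 2: 490 ns is already measured in the laboratory frame.
Total: 6473 + 490.0 ns.

Δt = 6960 ns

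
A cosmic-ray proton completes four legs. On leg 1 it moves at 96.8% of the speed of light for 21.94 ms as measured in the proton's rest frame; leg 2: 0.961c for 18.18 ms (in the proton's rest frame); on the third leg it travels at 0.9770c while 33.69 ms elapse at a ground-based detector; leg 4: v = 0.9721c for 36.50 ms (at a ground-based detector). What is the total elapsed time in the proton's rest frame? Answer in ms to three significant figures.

τ = 55.9 ms

Leg 1: 21.94 ms is already measured in the proton's rest frame.
Leg 2: 18.18 ms is already measured in the proton's rest frame.
Leg 3: γ = 1/√(1 − 0.9770²) = 1/√0.04547 = 4.690; τ_3 = 33.69/4.690 = 7.184 ms.
Leg 4: γ = 1/√(1 − 0.9721²) = 1/√0.05502 = 4.263; τ_4 = 36.50/4.263 = 8.562 ms.
Total: 21.94 + 18.18 + 7.184 + 8.562 ms.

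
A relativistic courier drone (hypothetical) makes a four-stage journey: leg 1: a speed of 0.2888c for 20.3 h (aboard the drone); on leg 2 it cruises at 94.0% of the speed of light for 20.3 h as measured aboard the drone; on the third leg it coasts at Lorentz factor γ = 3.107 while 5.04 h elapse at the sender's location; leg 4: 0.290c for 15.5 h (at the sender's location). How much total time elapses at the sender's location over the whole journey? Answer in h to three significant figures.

Leg 1: γ = 1/√(1 − 0.2888²) = 1/√0.9166 = 1.045; Δt_1 = 1.045 × 20.3 = 21.20 h.
Leg 2: β = 0.940; γ = 1/√(1 − 0.940²) = 1/√0.1164 = 2.931; Δt_2 = 2.931 × 20.3 = 59.50 h.
Leg 3: 5.04 h is already measured at the sender's location.
Leg 4: 15.5 h is already measured at the sender's location.
Total: 21.20 + 59.50 + 5.040 + 15.50 h.

Δt = 101 h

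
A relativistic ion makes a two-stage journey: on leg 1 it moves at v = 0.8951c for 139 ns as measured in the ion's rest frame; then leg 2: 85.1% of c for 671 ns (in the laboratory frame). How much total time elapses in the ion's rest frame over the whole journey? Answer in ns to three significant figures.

Leg 1: 139 ns is already measured in the ion's rest frame.
Leg 2: β = 0.851; γ = 1/√(1 − 0.851²) = 1/√0.2758 = 1.904; τ_2 = 671/1.904 = 352.4 ns.
Total: 139.0 + 352.4 ns.

τ = 491 ns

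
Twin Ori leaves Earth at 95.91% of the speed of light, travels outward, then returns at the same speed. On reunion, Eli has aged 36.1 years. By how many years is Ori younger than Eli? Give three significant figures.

β = 0.9591; γ = 1/√(1 − 0.9591²) = 1/√0.08013 = 3.533
Ori's elapsed proper time: τ = 36.1/3.533 = 10.22 years.
Age gap = Δt − τ = 36.1 − 10.22 years.

Δt − τ = 25.9 years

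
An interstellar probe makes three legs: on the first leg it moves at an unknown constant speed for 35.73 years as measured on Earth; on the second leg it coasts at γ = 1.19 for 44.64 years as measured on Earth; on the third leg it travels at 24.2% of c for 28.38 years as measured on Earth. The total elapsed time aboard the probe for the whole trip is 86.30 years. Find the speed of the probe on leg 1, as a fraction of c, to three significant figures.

β = 0.804

Leg 1: speed unknown; τ_1 = 35.73/γ_1.
Leg 2: γ = 1.19; τ_2 = 44.64/1.190 = 37.51 years.
Leg 3: β = 0.242; γ = 1/√(1 − 0.242²) = 1/√0.9414 = 1.031; τ_3 = 28.38/1.031 = 27.54 years.
Total proper time: τ_1 + 37.51 + 27.54 = 86.30, so τ_1 = 86.30 − 65.05 = 21.25 years.
γ_1 = 35.73/21.25 = 1.681; β = √(1 − 1/γ²) = √0.6463.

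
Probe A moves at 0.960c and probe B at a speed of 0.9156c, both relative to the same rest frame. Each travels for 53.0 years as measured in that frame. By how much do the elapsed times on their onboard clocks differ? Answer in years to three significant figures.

A: γ = 1/√(1 − 0.960²) = 25/7 ≈ 3.571; τ_A = 53.0/3.571 = 14.84 years.
B: γ = 1/√(1 − 0.9156²) = 1/√0.1617 = 2.487; τ_B = 53.0/2.487 = 21.31 years.

|τ_A − τ_B| = 6.47 years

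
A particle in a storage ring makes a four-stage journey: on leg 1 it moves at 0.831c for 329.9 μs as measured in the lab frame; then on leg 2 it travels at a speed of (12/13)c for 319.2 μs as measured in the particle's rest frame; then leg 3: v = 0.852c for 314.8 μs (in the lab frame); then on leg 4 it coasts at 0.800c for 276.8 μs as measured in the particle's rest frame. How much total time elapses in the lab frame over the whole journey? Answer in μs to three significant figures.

Δt = 1940 μs

Leg 1: 329.9 μs is already measured in the lab frame.
Leg 2: γ = 1/√(1 − (12/13)²) = 13/5 = 2.600; Δt_2 = 2.600 × 319.2 = 829.9 μs.
Leg 3: 314.8 μs is already measured in the lab frame.
Leg 4: γ = 1/√(1 − 0.800²) = 5/3 ≈ 1.667; Δt_4 = 1.667 × 276.8 = 461.3 μs.
Total: 329.9 + 829.9 + 314.8 + 461.3 μs.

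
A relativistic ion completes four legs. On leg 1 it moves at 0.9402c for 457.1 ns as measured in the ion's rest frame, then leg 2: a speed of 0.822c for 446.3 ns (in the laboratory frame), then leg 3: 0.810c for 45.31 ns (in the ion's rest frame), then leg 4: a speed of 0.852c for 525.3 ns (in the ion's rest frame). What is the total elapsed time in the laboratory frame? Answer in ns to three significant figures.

Δt = 2870 ns

Leg 1: γ = 1/√(1 − 0.9402²) = 1/√0.1160 = 2.936; Δt_1 = 2.936 × 457.1 = 1342 ns.
Leg 2: 446.3 ns is already measured in the laboratory frame.
Leg 3: γ = 1/√(1 − 0.810²) = 1/√0.3439 = 1.705; Δt_3 = 1.705 × 45.31 = 77.26 ns.
Leg 4: γ = 1/√(1 − 0.852²) = 1/√0.2741 = 1.910; Δt_4 = 1.910 × 525.3 = 1003 ns.
Total: 1342 + 446.3 + 77.26 + 1003 ns.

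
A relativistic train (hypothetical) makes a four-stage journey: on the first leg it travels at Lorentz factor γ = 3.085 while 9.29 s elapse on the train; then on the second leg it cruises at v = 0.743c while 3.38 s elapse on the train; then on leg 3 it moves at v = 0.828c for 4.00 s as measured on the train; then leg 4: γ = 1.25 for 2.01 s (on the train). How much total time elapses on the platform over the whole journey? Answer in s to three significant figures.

Δt = 43.4 s

Leg 1: γ = 3.085; Δt_1 = 3.085 × 9.29 = 28.66 s.
Leg 2: γ = 1/√(1 − 0.743²) = 1/√0.4480 = 1.494; Δt_2 = 1.494 × 3.38 = 5.050 s.
Leg 3: γ = 1/√(1 − 0.828²) = 1/√0.3144 = 1.783; Δt_3 = 1.783 × 4.00 = 7.134 s.
Leg 4: γ = 1.25; Δt_4 = 1.250 × 2.01 = 2.512 s.
Total: 28.66 + 5.050 + 7.134 + 2.512 s.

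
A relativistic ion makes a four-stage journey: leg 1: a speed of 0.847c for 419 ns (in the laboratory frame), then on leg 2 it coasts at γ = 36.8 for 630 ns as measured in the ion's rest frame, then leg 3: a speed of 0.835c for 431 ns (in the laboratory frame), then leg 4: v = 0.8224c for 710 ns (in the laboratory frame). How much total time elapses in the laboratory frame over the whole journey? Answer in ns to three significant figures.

Δt = 2.47×10⁴ ns

Leg 1: 419 ns is already measured in the laboratory frame.
Leg 2: γ = 36.8; Δt_2 = 36.80 × 630 = 2.318×10⁴ ns.
Leg 3: 431 ns is already measured in the laboratory frame.
Leg 4: 710 ns is already measured in the laboratory frame.
Total: 419.0 + 2.318×10⁴ + 431.0 + 710.0 ns.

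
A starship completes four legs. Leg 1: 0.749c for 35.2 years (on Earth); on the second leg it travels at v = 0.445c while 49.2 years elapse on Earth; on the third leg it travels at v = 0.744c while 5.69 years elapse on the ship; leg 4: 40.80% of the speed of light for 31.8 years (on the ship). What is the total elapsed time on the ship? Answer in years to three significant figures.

Leg 1: γ = 1/√(1 − 0.749²) = 1/√0.4390 = 1.509; τ_1 = 35.2/1.509 = 23.32 years.
Leg 2: γ = 1/√(1 − 0.445²) = 1/√0.8020 = 1.117; τ_2 = 49.2/1.117 = 44.06 years.
Leg 3: 5.69 years is already measured on the ship.
Leg 4: 31.8 years is already measured on the ship.
Total: 23.32 + 44.06 + 5.690 + 31.80 years.

τ = 105 years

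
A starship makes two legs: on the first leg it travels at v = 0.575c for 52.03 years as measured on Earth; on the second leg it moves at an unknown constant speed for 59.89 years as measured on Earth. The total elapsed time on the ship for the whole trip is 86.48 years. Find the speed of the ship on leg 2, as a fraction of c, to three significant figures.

Leg 1: γ = 1/√(1 − 0.575²) = 1/√0.6694 = 1.222; τ_1 = 52.03/1.222 = 42.57 years.
Leg 2: speed unknown; τ_2 = 59.89/γ_2.
Total proper time: 42.57 + τ_2 = 86.48, so τ_2 = 86.48 − 42.57 = 43.91 years.
γ_2 = 59.89/43.91 = 1.364; β = √(1 − 1/γ²) = √0.4624.

β = 0.680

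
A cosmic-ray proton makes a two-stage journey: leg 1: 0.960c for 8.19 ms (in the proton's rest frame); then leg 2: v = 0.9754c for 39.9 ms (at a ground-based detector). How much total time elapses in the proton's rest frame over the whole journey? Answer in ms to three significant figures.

Leg 1: 8.19 ms is already measured in the proton's rest frame.
Leg 2: γ = 1/√(1 − 0.9754²) = 1/√0.04859 = 4.536; τ_2 = 39.9/4.536 = 8.796 ms.
Total: 8.190 + 8.796 ms.

τ = 17.0 ms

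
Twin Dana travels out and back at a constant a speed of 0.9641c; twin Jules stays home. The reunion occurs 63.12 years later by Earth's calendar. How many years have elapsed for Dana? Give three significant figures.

τ = 16.8 years

γ = 1/√(1 − 0.9641²) = 1/√0.07051 = 3.766
Dana's clock measures proper time along the trip: τ = Δt/γ = 63.12/3.766 years.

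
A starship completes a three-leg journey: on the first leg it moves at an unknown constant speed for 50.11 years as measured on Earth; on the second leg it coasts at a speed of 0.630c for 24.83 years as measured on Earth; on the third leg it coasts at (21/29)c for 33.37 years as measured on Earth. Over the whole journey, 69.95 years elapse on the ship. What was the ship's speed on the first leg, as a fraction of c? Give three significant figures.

Leg 1: speed unknown; τ_1 = 50.11/γ_1.
Leg 2: γ = 1/√(1 − 0.630²) = 1/√0.6031 = 1.288; τ_2 = 24.83/1.288 = 19.28 years.
Leg 3: γ = 1/√(1 − (21/29)²) = 29/20 = 1.450; τ_3 = 33.37/1.450 = 23.01 years.
Total proper time: τ_1 + 19.28 + 23.01 = 69.95, so τ_1 = 69.95 − 42.30 = 27.65 years.
γ_1 = 50.11/27.65 = 1.812; β = √(1 − 1/γ²) = √0.6955.

β = 0.834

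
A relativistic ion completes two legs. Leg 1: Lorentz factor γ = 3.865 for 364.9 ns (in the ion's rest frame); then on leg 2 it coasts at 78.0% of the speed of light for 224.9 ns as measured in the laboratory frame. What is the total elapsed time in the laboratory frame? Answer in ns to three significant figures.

Δt = 1640 ns

Leg 1: γ = 3.865; Δt_1 = 3.865 × 364.9 = 1410 ns.
Leg 2: 224.9 ns is already measured in the laboratory frame.
Total: 1410 + 224.9 ns.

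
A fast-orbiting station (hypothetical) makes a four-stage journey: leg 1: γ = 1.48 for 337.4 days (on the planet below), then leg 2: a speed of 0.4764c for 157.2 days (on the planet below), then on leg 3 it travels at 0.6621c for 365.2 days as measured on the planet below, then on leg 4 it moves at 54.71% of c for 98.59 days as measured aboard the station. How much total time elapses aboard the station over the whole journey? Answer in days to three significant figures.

τ = 738 days

Leg 1: γ = 1.48; τ_1 = 337.4/1.480 = 228.0 days.
Leg 2: γ = 1/√(1 − 0.4764²) = 1/√0.7730 = 1.137; τ_2 = 157.2/1.137 = 138.2 days.
Leg 3: γ = 1/√(1 − 0.6621²) = 1/√0.5616 = 1.334; τ_3 = 365.2/1.334 = 273.7 days.
Leg 4: 98.59 days is already measured aboard the station.
Total: 228.0 + 138.2 + 273.7 + 98.59 days.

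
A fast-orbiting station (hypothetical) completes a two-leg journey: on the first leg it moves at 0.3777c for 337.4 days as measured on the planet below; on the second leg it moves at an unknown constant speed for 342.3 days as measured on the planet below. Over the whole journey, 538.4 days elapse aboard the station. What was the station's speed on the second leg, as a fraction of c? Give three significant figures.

Leg 1: γ = 1/√(1 − 0.3777²) = 1/√0.8573 = 1.080; τ_1 = 337.4/1.080 = 312.4 days.
Leg 2: speed unknown; τ_2 = 342.3/γ_2.
Total proper time: 312.4 + τ_2 = 538.4, so τ_2 = 538.4 − 312.4 = 226.0 days.
γ_2 = 342.3/226.0 = 1.515; β = √(1 − 1/γ²) = √0.5641.

β = 0.751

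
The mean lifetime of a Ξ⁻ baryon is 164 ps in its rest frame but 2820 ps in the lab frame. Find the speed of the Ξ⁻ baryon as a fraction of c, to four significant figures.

γ = Δt/τ₀ = 2820/164 = 17.20
β = √(1 − 1/γ²) = √(1 − 0.003382) = √0.9966

v = 0.9983c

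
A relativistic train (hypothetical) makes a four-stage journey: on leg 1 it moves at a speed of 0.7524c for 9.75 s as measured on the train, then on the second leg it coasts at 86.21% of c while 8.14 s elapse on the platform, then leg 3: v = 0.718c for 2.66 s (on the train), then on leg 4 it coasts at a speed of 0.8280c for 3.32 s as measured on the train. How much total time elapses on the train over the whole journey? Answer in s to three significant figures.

τ = 19.9 s

Leg 1: 9.75 s is already measured on the train.
Leg 2: β = 0.8621; γ = 1/√(1 − 0.8621²) = 1/√0.2568 = 1.973; τ_2 = 8.14/1.973 = 4.125 s.
Leg 3: 2.66 s is already measured on the train.
Leg 4: 3.32 s is already measured on the train.
Total: 9.750 + 4.125 + 2.660 + 3.320 s.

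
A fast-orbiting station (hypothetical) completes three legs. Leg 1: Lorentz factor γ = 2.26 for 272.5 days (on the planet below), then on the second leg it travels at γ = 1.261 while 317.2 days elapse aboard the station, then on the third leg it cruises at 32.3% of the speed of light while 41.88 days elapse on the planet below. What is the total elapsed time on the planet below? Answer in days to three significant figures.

Δt = 714 days

Leg 1: 272.5 days is already measured on the planet below.
Leg 2: γ = 1.261; Δt_2 = 1.261 × 317.2 = 400.0 days.
Leg 3: 41.88 days is already measured on the planet below.
Total: 272.5 + 400.0 + 41.88 days.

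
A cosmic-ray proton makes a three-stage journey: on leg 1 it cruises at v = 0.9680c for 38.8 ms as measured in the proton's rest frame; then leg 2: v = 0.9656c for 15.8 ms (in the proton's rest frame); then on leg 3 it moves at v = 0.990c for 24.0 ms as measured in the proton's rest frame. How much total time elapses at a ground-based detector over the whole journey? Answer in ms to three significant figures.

Leg 1: γ = 1/√(1 − 0.9680²) = 1/√0.06298 = 3.985; Δt_1 = 3.985 × 38.8 = 154.6 ms.
Leg 2: γ = 1/√(1 − 0.9656²) = 1/√0.06762 = 3.846; Δt_2 = 3.846 × 15.8 = 60.76 ms.
Leg 3: γ = 1/√(1 − 0.990²) = 1/√0.01990 = 7.089; Δt_3 = 7.089 × 24.0 = 170.1 ms.
Total: 154.6 + 60.76 + 170.1 ms.

Δt = 386 ms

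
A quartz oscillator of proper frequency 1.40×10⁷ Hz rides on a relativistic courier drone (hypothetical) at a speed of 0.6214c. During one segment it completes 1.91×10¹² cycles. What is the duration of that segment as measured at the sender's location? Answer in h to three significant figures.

Δt = 48.4 h

γ = 1/√(1 − 0.6214²) = 1/√0.6139 = 1.276
Proper time for N cycles: τ = N/f = 1.91×10¹²/(1.40×10⁷) = 1.364×10⁵ s = 37.90 h.
Lab-frame duration Δt = γτ = 1.276 × 37.90 = 48.37 h.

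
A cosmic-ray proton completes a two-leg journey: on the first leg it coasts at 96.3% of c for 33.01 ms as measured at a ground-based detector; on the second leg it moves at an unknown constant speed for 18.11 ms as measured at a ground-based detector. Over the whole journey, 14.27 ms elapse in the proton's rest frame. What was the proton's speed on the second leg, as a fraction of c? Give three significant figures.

Leg 1: β = 0.963; γ = 1/√(1 − 0.963²) = 1/√0.07263 = 3.711; τ_1 = 33.01/3.711 = 8.896 ms.
Leg 2: speed unknown; τ_2 = 18.11/γ_2.
Total proper time: 8.896 + τ_2 = 14.27, so τ_2 = 14.27 − 8.896 = 5.374 ms.
γ_2 = 18.11/5.374 = 3.370; β = √(1 − 1/γ²) = √0.9120.

β = 0.955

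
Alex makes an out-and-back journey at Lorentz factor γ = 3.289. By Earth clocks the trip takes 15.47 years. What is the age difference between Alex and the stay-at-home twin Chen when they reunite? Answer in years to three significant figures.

γ = 3.289
Alex's elapsed proper time: τ = 15.47/3.289 = 4.704 years.
Age gap = Δt − τ = 15.47 − 4.704 years.

Δt − τ = 10.8 years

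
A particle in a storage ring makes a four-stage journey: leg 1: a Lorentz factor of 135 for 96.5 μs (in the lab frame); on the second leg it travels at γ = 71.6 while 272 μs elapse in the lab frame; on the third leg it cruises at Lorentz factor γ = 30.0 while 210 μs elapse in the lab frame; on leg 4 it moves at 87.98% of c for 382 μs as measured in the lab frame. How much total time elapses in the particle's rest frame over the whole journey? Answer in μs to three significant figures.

Leg 1: γ = 135; τ_1 = 96.5/135.0 = 0.7148 μs.
Leg 2: γ = 71.6; τ_2 = 272/71.60 = 3.799 μs.
Leg 3: γ = 30.0; τ_3 = 210/30.00 = 7.000 μs.
Leg 4: β = 0.8798; γ = 1/√(1 − 0.8798²) = 1/√0.2260 = 2.104; τ_4 = 382/2.104 = 181.6 μs.
Total: 0.7148 + 3.799 + 7.000 + 181.6 μs.

τ = 193 μs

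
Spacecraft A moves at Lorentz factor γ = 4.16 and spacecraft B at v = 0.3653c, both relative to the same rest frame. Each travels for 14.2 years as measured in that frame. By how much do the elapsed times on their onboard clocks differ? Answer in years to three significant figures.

A: γ = 4.16; τ_A = 14.2/4.160 = 3.413 years.
B: γ = 1/√(1 − 0.3653²) = 1/√0.8666 = 1.074; τ_B = 14.2/1.074 = 13.22 years.

|τ_A − τ_B| = 9.81 years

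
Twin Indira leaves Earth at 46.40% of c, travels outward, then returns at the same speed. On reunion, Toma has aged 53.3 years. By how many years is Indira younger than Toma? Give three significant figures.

β = 0.4640; γ = 1/√(1 − 0.4640²) = 1/√0.7847 = 1.129
Indira's elapsed proper time: τ = 53.3/1.129 = 47.22 years.
Age gap = Δt − τ = 53.3 − 47.22 years.

Δt − τ = 6.08 years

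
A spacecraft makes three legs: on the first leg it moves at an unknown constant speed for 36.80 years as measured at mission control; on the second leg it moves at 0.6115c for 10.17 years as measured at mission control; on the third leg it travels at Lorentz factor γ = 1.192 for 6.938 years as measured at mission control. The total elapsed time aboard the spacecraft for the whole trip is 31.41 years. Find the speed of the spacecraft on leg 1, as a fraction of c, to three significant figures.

Leg 1: speed unknown; τ_1 = 36.80/γ_1.
Leg 2: γ = 1/√(1 − 0.6115²) = 1/√0.6261 = 1.264; τ_2 = 10.17/1.264 = 8.047 years.
Leg 3: γ = 1.192; τ_3 = 6.938/1.192 = 5.820 years.
Total proper time: τ_1 + 8.047 + 5.820 = 31.41, so τ_1 = 31.41 − 13.87 = 17.54 years.
γ_1 = 36.80/17.54 = 2.098; β = √(1 − 1/γ²) = √0.7728.

β = 0.879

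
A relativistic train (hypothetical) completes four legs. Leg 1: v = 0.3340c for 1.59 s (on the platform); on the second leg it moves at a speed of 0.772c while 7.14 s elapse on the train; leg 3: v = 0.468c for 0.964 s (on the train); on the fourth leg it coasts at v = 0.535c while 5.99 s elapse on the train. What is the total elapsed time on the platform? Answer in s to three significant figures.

Leg 1: 1.59 s is already measured on the platform.
Leg 2: γ = 1/√(1 − 0.772²) = 1/√0.4040 = 1.573; Δt_2 = 1.573 × 7.14 = 11.23 s.
Leg 3: γ = 1/√(1 − 0.468²) = 1/√0.7810 = 1.132; Δt_3 = 1.132 × 0.964 = 1.091 s.
Leg 4: γ = 1/√(1 − 0.535²) = 1/√0.7138 = 1.184; Δt_4 = 1.184 × 5.99 = 7.090 s.
Total: 1.590 + 11.23 + 1.091 + 7.090 s.

Δt = 21.0 s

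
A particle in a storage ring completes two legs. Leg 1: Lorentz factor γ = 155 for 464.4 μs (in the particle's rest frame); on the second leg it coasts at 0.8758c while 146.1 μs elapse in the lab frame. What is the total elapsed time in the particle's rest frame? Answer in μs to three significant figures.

τ = 535 μs

Leg 1: 464.4 μs is already measured in the particle's rest frame.
Leg 2: γ = 1/√(1 − 0.8758²) = 1/√0.2330 = 2.072; τ_2 = 146.1/2.072 = 70.52 μs.
Total: 464.4 + 70.52 μs.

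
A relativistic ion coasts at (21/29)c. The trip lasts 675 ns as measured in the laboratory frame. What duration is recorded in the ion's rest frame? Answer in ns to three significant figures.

γ = 1/√(1 − (21/29)²) = 29/20 = 1.450
The interval measured in the laboratory frame is the dilated one; the clock in the ion's rest frame measures the proper time τ = Δt/γ = 675/1.450 ns.

τ = 466 ns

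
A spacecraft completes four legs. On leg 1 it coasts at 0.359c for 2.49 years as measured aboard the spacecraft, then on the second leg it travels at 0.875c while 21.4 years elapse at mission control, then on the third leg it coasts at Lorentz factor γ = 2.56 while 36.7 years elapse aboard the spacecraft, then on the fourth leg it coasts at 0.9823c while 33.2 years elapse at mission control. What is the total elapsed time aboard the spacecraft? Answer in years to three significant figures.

τ = 55.8 years

Leg 1: 2.49 years is already measured aboard the spacecraft.
Leg 2: γ = 1/√(1 − 0.875²) = 1/√0.2344 = 2.066; τ_2 = 21.4/2.066 = 10.36 years.
Leg 3: 36.7 years is already measured aboard the spacecraft.
Leg 4: γ = 1/√(1 − 0.9823²) = 1/√0.03509 = 5.339; τ_4 = 33.2/5.339 = 6.219 years.
Total: 2.490 + 10.36 + 36.70 + 6.219 years.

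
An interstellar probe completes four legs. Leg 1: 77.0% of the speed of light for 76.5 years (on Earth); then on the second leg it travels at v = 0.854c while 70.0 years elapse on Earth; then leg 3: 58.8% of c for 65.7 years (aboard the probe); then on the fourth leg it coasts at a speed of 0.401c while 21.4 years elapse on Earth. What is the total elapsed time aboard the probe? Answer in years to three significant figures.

τ = 171 years

Leg 1: β = 0.770; γ = 1/√(1 − 0.770²) = 1/√0.4071 = 1.567; τ_1 = 76.5/1.567 = 48.81 years.
Leg 2: γ = 1/√(1 − 0.854²) = 1/√0.2707 = 1.922; τ_2 = 70.0/1.922 = 36.42 years.
Leg 3: 65.7 years is already measured aboard the probe.
Leg 4: γ = 1/√(1 − 0.401²) = 1/√0.8392 = 1.092; τ_4 = 21.4/1.092 = 19.60 years.
Total: 48.81 + 36.42 + 65.70 + 19.60 years.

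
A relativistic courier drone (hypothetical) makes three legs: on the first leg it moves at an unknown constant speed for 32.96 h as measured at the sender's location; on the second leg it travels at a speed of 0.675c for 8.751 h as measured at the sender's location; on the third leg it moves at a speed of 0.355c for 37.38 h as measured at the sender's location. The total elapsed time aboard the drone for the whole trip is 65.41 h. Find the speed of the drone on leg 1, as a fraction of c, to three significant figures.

β = 0.685

Leg 1: speed unknown; τ_1 = 32.96/γ_1.
Leg 2: γ = 1/√(1 − 0.675²) = 1/√0.5444 = 1.355; τ_2 = 8.751/1.355 = 6.457 h.
Leg 3: γ = 1/√(1 − 0.355²) = 1/√0.8740 = 1.070; τ_3 = 37.38/1.070 = 34.95 h.
Total proper time: τ_1 + 6.457 + 34.95 = 65.41, so τ_1 = 65.41 − 41.40 = 24.01 h.
γ_1 = 32.96/24.01 = 1.373; β = √(1 − 1/γ²) = √0.4694.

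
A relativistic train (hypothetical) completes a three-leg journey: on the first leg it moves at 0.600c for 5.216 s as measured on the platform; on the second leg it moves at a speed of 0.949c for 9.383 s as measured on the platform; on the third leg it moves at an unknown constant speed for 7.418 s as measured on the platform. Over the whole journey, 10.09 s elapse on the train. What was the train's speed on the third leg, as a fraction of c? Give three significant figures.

β = 0.917

Leg 1: γ = 1/√(1 − 0.600²) = 5/4 = 1.250; τ_1 = 5.216/1.250 = 4.173 s.
Leg 2: γ = 1/√(1 − 0.949²) = 1/√0.09940 = 3.172; τ_2 = 9.383/3.172 = 2.958 s.
Leg 3: speed unknown; τ_3 = 7.418/γ_3.
Total proper time: 4.173 + 2.958 + τ_3 = 10.09, so τ_3 = 10.09 − 7.131 = 2.959 s.
γ_3 = 7.418/2.959 = 2.507; β = √(1 − 1/γ²) = √0.8409.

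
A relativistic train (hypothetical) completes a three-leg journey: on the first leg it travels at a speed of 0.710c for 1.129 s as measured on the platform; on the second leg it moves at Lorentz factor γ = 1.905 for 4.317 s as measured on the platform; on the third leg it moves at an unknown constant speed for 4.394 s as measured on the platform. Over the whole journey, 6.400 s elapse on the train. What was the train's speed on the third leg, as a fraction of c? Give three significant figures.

β = 0.650

Leg 1: γ = 1/√(1 − 0.710²) = 1/√0.4959 = 1.420; τ_1 = 1.129/1.420 = 0.7950 s.
Leg 2: γ = 1.905; τ_2 = 4.317/1.905 = 2.266 s.
Leg 3: speed unknown; τ_3 = 4.394/γ_3.
Total proper time: 0.7950 + 2.266 + τ_3 = 6.400, so τ_3 = 6.400 − 3.061 = 3.339 s.
γ_3 = 4.394/3.339 = 1.316; β = √(1 − 1/γ²) = √0.4226.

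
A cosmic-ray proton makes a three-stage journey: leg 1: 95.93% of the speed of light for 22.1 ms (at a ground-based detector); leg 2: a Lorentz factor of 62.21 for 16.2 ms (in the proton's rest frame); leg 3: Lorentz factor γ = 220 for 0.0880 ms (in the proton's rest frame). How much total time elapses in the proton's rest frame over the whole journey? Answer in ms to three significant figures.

τ = 22.5 ms

Leg 1: β = 0.9593; γ = 1/√(1 − 0.9593²) = 1/√0.07974 = 3.541; τ_1 = 22.1/3.541 = 6.241 ms.
Leg 2: 16.2 ms is already measured in the proton's rest frame.
Leg 3: 0.0880 ms is already measured in the proton's rest frame.
Total: 6.241 + 16.20 + 0.08800 ms.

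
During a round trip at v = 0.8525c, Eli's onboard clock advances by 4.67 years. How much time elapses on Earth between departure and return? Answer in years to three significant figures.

γ = 1/√(1 − 0.8525²) = 1/√0.2732 = 1.913
Earth-frame duration is the dilated interval: Δt = γτ = 1.913 × 4.67 years.

Δt = 8.93 years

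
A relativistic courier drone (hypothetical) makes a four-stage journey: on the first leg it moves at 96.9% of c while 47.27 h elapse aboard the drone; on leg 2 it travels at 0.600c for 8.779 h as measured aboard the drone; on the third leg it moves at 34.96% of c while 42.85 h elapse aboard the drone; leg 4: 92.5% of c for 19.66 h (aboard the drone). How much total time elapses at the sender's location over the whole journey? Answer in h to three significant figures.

Leg 1: β = 0.969; γ = 1/√(1 − 0.969²) = 1/√0.06104 = 4.048; Δt_1 = 4.048 × 47.27 = 191.3 h.
Leg 2: γ = 1/√(1 − 0.600²) = 5/4 = 1.250; Δt_2 = 1.250 × 8.779 = 10.97 h.
Leg 3: β = 0.3496; γ = 1/√(1 − 0.3496²) = 1/√0.8778 = 1.067; Δt_3 = 1.067 × 42.85 = 45.74 h.
Leg 4: β = 0.925; γ = 1/√(1 − 0.925²) = 1/√0.1444 = 2.632; Δt_4 = 2.632 × 19.66 = 51.74 h.
Total: 191.3 + 10.97 + 45.74 + 51.74 h.

Δt = 300 h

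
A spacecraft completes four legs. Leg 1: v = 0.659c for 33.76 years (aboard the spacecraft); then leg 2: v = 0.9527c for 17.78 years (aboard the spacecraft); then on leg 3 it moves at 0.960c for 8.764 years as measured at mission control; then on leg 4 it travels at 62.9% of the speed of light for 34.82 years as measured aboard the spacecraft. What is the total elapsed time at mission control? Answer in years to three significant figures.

Leg 1: γ = 1/√(1 − 0.659²) = 1/√0.5657 = 1.330; Δt_1 = 1.330 × 33.76 = 44.89 years.
Leg 2: γ = 1/√(1 − 0.9527²) = 1/√0.09236 = 3.290; Δt_2 = 3.290 × 17.78 = 58.50 years.
Leg 3: 8.764 years is already measured at mission control.
Leg 4: β = 0.629; γ = 1/√(1 − 0.629²) = 1/√0.6044 = 1.286; Δt_4 = 1.286 × 34.82 = 44.79 years.
Total: 44.89 + 58.50 + 8.764 + 44.79 years.

Δt = 157 years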